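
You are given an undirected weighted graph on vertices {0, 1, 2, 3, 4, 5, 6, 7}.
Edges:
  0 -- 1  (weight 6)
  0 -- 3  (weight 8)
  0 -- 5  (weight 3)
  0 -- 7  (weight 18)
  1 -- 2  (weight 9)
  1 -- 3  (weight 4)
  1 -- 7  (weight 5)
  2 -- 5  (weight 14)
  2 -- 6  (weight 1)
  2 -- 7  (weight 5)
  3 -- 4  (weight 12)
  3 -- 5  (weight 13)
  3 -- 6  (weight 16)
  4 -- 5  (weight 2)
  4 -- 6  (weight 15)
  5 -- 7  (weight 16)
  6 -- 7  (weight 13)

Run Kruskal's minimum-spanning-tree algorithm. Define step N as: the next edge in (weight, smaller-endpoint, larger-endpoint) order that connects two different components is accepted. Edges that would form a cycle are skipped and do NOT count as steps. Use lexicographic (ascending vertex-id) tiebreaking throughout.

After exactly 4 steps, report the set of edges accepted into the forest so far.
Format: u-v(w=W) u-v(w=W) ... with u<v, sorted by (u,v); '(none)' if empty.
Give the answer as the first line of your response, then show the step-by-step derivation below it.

0-5(w=3) 1-3(w=4) 2-6(w=1) 4-5(w=2)

step 1: add edge 2-6 (w=1); MST = {2-6(w=1)}
step 2: add edge 4-5 (w=2); MST = {2-6(w=1) 4-5(w=2)}
step 3: add edge 0-5 (w=3); MST = {0-5(w=3) 2-6(w=1) 4-5(w=2)}
step 4: add edge 1-3 (w=4); MST = {0-5(w=3) 1-3(w=4) 2-6(w=1) 4-5(w=2)}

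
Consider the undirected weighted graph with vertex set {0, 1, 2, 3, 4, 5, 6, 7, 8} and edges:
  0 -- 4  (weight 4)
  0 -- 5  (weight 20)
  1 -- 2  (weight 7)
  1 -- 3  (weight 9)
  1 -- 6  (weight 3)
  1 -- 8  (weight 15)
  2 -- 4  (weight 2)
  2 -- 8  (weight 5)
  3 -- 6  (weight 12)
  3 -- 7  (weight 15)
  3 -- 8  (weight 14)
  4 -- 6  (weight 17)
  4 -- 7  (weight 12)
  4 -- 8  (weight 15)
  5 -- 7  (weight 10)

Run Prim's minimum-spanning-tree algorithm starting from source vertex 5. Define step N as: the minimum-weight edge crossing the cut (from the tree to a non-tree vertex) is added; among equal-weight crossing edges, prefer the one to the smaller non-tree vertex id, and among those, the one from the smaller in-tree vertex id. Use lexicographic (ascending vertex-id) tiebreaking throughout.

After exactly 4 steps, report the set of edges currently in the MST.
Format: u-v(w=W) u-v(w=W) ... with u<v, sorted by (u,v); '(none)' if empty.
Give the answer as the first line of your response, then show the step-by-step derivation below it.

0-4(w=4) 2-4(w=2) 4-7(w=12) 5-7(w=10)

step 1: add edge 5-7 (w=10); MST = {5-7(w=10)}
step 2: add edge 4-7 (w=12); MST = {4-7(w=12) 5-7(w=10)}
step 3: add edge 2-4 (w=2); MST = {2-4(w=2) 4-7(w=12) 5-7(w=10)}
step 4: add edge 0-4 (w=4); MST = {0-4(w=4) 2-4(w=2) 4-7(w=12) 5-7(w=10)}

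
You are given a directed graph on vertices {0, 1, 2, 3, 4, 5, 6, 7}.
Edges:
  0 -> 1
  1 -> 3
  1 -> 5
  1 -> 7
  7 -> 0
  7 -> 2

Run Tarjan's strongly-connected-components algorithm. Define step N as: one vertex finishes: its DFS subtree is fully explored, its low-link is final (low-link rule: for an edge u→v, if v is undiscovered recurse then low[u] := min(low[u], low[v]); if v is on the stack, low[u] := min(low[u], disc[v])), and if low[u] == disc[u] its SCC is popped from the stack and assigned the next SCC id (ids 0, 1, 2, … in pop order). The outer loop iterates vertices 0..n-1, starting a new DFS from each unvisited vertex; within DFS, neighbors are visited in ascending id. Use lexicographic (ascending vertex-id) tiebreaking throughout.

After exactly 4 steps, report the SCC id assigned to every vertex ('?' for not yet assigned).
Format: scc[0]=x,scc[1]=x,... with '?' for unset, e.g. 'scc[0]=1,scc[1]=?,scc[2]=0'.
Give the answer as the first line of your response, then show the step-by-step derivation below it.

scc[0]=?,scc[1]=?,scc[2]=2,scc[3]=0,scc[4]=?,scc[5]=1,scc[6]=?,scc[7]=?

step 1: low=(low[0]=0,low[1]=1,low[2]=?,low[3]=2,low[4]=?,low[5]=?,low[6]=?,low[7]=?); scc=(scc[0]=?,scc[1]=?,scc[2]=?,scc[3]=0,scc[4]=?,scc[5]=?,scc[6]=?,scc[7]=?)
step 2: low=(low[0]=0,low[1]=1,low[2]=?,low[3]=2,low[4]=?,low[5]=3,low[6]=?,low[7]=?); scc=(scc[0]=?,scc[1]=?,scc[2]=?,scc[3]=0,scc[4]=?,scc[5]=1,scc[6]=?,scc[7]=?)
step 3: low=(low[0]=0,low[1]=1,low[2]=5,low[3]=2,low[4]=?,low[5]=3,low[6]=?,low[7]=0); scc=(scc[0]=?,scc[1]=?,scc[2]=2,scc[3]=0,scc[4]=?,scc[5]=1,scc[6]=?,scc[7]=?)
step 4: low=(low[0]=0,low[1]=1,low[2]=5,low[3]=2,low[4]=?,low[5]=3,low[6]=?,low[7]=0); scc=(scc[0]=?,scc[1]=?,scc[2]=2,scc[3]=0,scc[4]=?,scc[5]=1,scc[6]=?,scc[7]=?)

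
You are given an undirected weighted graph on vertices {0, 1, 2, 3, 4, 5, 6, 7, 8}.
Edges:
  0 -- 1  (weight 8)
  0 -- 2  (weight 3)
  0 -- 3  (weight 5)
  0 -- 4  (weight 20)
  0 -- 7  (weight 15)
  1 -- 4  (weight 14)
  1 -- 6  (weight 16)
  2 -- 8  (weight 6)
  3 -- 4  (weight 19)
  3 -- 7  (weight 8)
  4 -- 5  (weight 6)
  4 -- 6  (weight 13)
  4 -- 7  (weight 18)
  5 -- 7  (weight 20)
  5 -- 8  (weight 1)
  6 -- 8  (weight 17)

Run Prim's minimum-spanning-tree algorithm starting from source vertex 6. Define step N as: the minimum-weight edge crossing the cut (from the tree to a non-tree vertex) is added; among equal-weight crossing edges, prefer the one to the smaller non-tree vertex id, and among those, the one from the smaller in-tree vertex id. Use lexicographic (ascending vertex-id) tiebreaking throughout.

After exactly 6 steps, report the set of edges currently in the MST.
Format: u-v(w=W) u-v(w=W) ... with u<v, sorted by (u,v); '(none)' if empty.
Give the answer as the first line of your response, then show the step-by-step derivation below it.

0-2(w=3) 0-3(w=5) 2-8(w=6) 4-5(w=6) 4-6(w=13) 5-8(w=1)

step 1: add edge 4-6 (w=13); MST = {4-6(w=13)}
step 2: add edge 4-5 (w=6); MST = {4-5(w=6) 4-6(w=13)}
step 3: add edge 5-8 (w=1); MST = {4-5(w=6) 4-6(w=13) 5-8(w=1)}
step 4: add edge 2-8 (w=6); MST = {2-8(w=6) 4-5(w=6) 4-6(w=13) 5-8(w=1)}
step 5: add edge 0-2 (w=3); MST = {0-2(w=3) 2-8(w=6) 4-5(w=6) 4-6(w=13) 5-8(w=1)}
step 6: add edge 0-3 (w=5); MST = {0-2(w=3) 0-3(w=5) 2-8(w=6) 4-5(w=6) 4-6(w=13) 5-8(w=1)}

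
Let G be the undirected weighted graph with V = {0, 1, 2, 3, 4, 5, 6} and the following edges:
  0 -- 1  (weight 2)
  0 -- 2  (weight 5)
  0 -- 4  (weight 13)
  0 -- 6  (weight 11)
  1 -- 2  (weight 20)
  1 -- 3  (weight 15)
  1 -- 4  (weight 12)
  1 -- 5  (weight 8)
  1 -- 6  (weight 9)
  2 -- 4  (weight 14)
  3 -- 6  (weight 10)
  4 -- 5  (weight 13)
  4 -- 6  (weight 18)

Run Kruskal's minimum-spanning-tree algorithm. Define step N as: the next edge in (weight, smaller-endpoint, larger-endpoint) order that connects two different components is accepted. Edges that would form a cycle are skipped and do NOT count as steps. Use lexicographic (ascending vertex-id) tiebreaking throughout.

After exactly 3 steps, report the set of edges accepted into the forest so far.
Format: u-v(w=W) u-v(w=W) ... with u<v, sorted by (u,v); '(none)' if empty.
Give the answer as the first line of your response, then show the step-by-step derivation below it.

0-1(w=2) 0-2(w=5) 1-5(w=8)

step 1: add edge 0-1 (w=2); MST = {0-1(w=2)}
step 2: add edge 0-2 (w=5); MST = {0-1(w=2) 0-2(w=5)}
step 3: add edge 1-5 (w=8); MST = {0-1(w=2) 0-2(w=5) 1-5(w=8)}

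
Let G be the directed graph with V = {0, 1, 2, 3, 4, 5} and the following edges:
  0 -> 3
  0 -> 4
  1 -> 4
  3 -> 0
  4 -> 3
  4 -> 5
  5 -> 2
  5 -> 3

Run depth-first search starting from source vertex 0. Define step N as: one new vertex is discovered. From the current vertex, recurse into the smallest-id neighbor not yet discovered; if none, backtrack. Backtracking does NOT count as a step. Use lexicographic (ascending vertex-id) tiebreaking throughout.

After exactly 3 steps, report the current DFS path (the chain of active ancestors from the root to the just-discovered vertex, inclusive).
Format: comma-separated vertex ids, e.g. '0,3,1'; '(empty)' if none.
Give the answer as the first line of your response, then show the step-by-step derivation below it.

0,4

step 1: discover 0; path=0; order=0
step 2: discover 3; path=0>3; order=0,3
step 3: discover 4; path=0>4; order=0,3,4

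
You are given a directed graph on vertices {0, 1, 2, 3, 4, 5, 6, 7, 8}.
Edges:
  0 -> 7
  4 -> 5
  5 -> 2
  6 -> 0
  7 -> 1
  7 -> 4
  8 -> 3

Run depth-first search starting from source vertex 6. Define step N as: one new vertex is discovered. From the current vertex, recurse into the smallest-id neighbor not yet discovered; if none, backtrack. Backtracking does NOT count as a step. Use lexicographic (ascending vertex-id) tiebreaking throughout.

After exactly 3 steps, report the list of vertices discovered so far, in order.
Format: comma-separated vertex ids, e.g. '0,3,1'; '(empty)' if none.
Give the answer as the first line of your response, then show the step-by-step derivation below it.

6,0,7

step 1: discover 6; path=6; order=6
step 2: discover 0; path=6>0; order=6,0
step 3: discover 7; path=6>0>7; order=6,0,7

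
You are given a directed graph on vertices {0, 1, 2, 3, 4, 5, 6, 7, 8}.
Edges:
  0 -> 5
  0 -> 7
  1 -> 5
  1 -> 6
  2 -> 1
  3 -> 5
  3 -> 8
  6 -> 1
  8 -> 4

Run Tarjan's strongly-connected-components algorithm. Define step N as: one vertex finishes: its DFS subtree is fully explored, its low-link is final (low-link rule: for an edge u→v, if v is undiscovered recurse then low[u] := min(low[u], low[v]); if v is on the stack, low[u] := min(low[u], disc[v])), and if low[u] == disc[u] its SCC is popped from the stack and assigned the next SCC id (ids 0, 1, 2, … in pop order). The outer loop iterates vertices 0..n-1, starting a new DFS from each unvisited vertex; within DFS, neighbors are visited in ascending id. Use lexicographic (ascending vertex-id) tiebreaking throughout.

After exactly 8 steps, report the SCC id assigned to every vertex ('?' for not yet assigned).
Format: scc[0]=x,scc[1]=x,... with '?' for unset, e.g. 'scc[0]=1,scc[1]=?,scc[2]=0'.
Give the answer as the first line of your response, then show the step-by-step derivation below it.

scc[0]=2,scc[1]=3,scc[2]=4,scc[3]=?,scc[4]=5,scc[5]=0,scc[6]=3,scc[7]=1,scc[8]=6

step 1: low=(low[0]=0,low[1]=?,low[2]=?,low[3]=?,low[4]=?,low[5]=1,low[6]=?,low[7]=?,low[8]=?); scc=(scc[0]=?,scc[1]=?,scc[2]=?,scc[3]=?,scc[4]=?,scc[5]=0,scc[6]=?,scc[7]=?,scc[8]=?)
step 2: low=(low[0]=0,low[1]=?,low[2]=?,low[3]=?,low[4]=?,low[5]=1,low[6]=?,low[7]=2,low[8]=?); scc=(scc[0]=?,scc[1]=?,scc[2]=?,scc[3]=?,scc[4]=?,scc[5]=0,scc[6]=?,scc[7]=1,scc[8]=?)
step 3: low=(low[0]=0,low[1]=?,low[2]=?,low[3]=?,low[4]=?,low[5]=1,low[6]=?,low[7]=2,low[8]=?); scc=(scc[0]=2,scc[1]=?,scc[2]=?,scc[3]=?,scc[4]=?,scc[5]=0,scc[6]=?,scc[7]=1,scc[8]=?)
step 4: low=(low[0]=0,low[1]=3,low[2]=?,low[3]=?,low[4]=?,low[5]=1,low[6]=3,low[7]=2,low[8]=?); scc=(scc[0]=2,scc[1]=?,scc[2]=?,scc[3]=?,scc[4]=?,scc[5]=0,scc[6]=?,scc[7]=1,scc[8]=?)
step 5: low=(low[0]=0,low[1]=3,low[2]=?,low[3]=?,low[4]=?,low[5]=1,low[6]=3,low[7]=2,low[8]=?); scc=(scc[0]=2,scc[1]=3,scc[2]=?,scc[3]=?,scc[4]=?,scc[5]=0,scc[6]=3,scc[7]=1,scc[8]=?)
step 6: low=(low[0]=0,low[1]=3,low[2]=5,low[3]=?,low[4]=?,low[5]=1,low[6]=3,low[7]=2,low[8]=?); scc=(scc[0]=2,scc[1]=3,scc[2]=4,scc[3]=?,scc[4]=?,scc[5]=0,scc[6]=3,scc[7]=1,scc[8]=?)
step 7: low=(low[0]=0,low[1]=3,low[2]=5,low[3]=6,low[4]=8,low[5]=1,low[6]=3,low[7]=2,low[8]=7); scc=(scc[0]=2,scc[1]=3,scc[2]=4,scc[3]=?,scc[4]=5,scc[5]=0,scc[6]=3,scc[7]=1,scc[8]=?)
step 8: low=(low[0]=0,low[1]=3,low[2]=5,low[3]=6,low[4]=8,low[5]=1,low[6]=3,low[7]=2,low[8]=7); scc=(scc[0]=2,scc[1]=3,scc[2]=4,scc[3]=?,scc[4]=5,scc[5]=0,scc[6]=3,scc[7]=1,scc[8]=6)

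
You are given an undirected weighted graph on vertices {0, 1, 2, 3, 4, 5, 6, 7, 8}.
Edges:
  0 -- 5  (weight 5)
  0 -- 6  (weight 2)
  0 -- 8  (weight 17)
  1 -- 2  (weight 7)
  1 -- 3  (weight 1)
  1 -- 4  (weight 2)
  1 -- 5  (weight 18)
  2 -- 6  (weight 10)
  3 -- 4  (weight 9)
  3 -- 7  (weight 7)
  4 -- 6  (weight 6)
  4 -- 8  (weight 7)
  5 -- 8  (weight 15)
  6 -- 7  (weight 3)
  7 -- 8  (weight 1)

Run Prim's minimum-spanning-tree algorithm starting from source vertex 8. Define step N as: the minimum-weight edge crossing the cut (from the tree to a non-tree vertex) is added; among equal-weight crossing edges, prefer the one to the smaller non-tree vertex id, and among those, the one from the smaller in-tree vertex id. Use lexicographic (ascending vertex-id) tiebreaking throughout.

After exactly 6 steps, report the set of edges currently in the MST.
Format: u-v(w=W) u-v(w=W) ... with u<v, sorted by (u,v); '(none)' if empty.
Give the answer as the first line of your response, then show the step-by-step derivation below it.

0-5(w=5) 0-6(w=2) 1-4(w=2) 4-6(w=6) 6-7(w=3) 7-8(w=1)

step 1: add edge 7-8 (w=1); MST = {7-8(w=1)}
step 2: add edge 6-7 (w=3); MST = {6-7(w=3) 7-8(w=1)}
step 3: add edge 0-6 (w=2); MST = {0-6(w=2) 6-7(w=3) 7-8(w=1)}
step 4: add edge 0-5 (w=5); MST = {0-5(w=5) 0-6(w=2) 6-7(w=3) 7-8(w=1)}
step 5: add edge 4-6 (w=6); MST = {0-5(w=5) 0-6(w=2) 4-6(w=6) 6-7(w=3) 7-8(w=1)}
step 6: add edge 1-4 (w=2); MST = {0-5(w=5) 0-6(w=2) 1-4(w=2) 4-6(w=6) 6-7(w=3) 7-8(w=1)}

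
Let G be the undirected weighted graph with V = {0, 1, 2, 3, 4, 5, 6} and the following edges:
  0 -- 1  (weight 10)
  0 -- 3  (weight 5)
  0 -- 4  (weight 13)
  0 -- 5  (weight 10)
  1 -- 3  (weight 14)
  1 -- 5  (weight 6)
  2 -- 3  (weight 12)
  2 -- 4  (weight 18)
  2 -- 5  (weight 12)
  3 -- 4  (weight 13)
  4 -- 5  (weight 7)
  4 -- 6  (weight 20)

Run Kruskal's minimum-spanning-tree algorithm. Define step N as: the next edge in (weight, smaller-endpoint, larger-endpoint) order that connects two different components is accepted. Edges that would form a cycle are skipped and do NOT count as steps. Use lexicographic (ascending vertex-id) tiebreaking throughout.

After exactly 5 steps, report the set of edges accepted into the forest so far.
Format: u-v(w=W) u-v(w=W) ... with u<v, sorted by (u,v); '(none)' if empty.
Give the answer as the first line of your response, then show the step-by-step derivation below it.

0-1(w=10) 0-3(w=5) 1-5(w=6) 2-3(w=12) 4-5(w=7)

step 1: add edge 0-3 (w=5); MST = {0-3(w=5)}
step 2: add edge 1-5 (w=6); MST = {0-3(w=5) 1-5(w=6)}
step 3: add edge 4-5 (w=7); MST = {0-3(w=5) 1-5(w=6) 4-5(w=7)}
step 4: add edge 0-1 (w=10); MST = {0-1(w=10) 0-3(w=5) 1-5(w=6) 4-5(w=7)}
step 5: add edge 2-3 (w=12); MST = {0-1(w=10) 0-3(w=5) 1-5(w=6) 2-3(w=12) 4-5(w=7)}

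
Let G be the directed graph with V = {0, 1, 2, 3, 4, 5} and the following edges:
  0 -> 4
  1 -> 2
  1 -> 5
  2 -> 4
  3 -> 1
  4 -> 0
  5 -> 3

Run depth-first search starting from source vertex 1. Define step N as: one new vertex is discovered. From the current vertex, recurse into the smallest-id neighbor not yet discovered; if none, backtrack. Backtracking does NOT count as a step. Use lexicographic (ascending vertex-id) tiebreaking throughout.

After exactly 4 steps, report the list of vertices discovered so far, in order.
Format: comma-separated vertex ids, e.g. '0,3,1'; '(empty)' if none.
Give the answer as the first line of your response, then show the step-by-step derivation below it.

1,2,4,0

step 1: discover 1; path=1; order=1
step 2: discover 2; path=1>2; order=1,2
step 3: discover 4; path=1>2>4; order=1,2,4
step 4: discover 0; path=1>2>4>0; order=1,2,4,0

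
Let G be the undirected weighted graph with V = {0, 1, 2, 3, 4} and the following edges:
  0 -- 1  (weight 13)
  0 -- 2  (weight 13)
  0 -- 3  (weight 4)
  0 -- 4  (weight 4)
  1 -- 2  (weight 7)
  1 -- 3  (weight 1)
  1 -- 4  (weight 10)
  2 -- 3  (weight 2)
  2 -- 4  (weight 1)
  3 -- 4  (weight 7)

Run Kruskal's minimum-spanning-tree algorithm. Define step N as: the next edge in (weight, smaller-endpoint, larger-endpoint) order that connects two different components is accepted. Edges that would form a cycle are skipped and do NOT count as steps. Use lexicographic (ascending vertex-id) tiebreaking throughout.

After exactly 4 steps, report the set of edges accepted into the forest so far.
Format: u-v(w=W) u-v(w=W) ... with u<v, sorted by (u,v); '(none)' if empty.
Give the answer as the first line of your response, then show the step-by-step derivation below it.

0-3(w=4) 1-3(w=1) 2-3(w=2) 2-4(w=1)

step 1: add edge 1-3 (w=1); MST = {1-3(w=1)}
step 2: add edge 2-4 (w=1); MST = {1-3(w=1) 2-4(w=1)}
step 3: add edge 2-3 (w=2); MST = {1-3(w=1) 2-3(w=2) 2-4(w=1)}
step 4: add edge 0-3 (w=4); MST = {0-3(w=4) 1-3(w=1) 2-3(w=2) 2-4(w=1)}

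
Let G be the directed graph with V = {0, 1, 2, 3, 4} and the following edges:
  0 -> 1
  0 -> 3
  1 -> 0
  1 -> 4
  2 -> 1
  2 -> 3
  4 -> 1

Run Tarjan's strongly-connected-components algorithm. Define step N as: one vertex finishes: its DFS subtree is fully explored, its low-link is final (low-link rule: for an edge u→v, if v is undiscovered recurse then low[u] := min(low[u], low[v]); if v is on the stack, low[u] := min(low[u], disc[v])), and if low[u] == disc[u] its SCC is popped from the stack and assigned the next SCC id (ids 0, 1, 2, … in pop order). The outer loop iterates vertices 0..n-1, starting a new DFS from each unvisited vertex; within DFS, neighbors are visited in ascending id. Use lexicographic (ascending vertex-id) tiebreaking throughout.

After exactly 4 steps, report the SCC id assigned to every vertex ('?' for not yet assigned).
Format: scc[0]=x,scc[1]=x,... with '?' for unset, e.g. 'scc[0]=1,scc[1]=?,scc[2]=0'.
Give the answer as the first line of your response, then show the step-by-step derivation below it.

scc[0]=1,scc[1]=1,scc[2]=?,scc[3]=0,scc[4]=1

step 1: low=(low[0]=0,low[1]=0,low[2]=?,low[3]=?,low[4]=1); scc=(scc[0]=?,scc[1]=?,scc[2]=?,scc[3]=?,scc[4]=?)
step 2: low=(low[0]=0,low[1]=0,low[2]=?,low[3]=?,low[4]=1); scc=(scc[0]=?,scc[1]=?,scc[2]=?,scc[3]=?,scc[4]=?)
step 3: low=(low[0]=0,low[1]=0,low[2]=?,low[3]=3,low[4]=1); scc=(scc[0]=?,scc[1]=?,scc[2]=?,scc[3]=0,scc[4]=?)
step 4: low=(low[0]=0,low[1]=0,low[2]=?,low[3]=3,low[4]=1); scc=(scc[0]=1,scc[1]=1,scc[2]=?,scc[3]=0,scc[4]=1)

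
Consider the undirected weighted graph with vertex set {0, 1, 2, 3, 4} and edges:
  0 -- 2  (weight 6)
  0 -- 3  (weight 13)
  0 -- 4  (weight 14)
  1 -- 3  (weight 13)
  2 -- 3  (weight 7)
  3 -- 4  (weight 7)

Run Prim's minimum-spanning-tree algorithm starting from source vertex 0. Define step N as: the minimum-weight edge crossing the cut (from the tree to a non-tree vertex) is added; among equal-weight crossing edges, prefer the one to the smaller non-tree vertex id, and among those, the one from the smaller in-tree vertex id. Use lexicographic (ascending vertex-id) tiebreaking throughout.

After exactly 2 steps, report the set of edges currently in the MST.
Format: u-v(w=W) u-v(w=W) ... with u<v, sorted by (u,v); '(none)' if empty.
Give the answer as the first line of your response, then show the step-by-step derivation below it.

0-2(w=6) 2-3(w=7)

step 1: add edge 0-2 (w=6); MST = {0-2(w=6)}
step 2: add edge 2-3 (w=7); MST = {0-2(w=6) 2-3(w=7)}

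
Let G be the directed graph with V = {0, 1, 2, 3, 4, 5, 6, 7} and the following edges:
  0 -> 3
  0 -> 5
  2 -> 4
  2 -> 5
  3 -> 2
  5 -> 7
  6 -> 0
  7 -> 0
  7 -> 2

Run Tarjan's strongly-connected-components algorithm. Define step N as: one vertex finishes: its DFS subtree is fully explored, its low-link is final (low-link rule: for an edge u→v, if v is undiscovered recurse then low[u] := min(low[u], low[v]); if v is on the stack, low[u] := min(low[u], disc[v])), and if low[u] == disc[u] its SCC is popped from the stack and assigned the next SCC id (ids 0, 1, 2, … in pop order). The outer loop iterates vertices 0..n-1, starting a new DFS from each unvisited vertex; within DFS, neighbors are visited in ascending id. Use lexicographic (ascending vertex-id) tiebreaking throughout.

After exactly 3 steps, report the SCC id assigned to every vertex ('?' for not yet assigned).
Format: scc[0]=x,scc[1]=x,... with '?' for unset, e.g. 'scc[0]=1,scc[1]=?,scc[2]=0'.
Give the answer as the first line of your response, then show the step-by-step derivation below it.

scc[0]=?,scc[1]=?,scc[2]=?,scc[3]=?,scc[4]=0,scc[5]=?,scc[6]=?,scc[7]=?

step 1: low=(low[0]=0,low[1]=?,low[2]=2,low[3]=1,low[4]=3,low[5]=?,low[6]=?,low[7]=?); scc=(scc[0]=?,scc[1]=?,scc[2]=?,scc[3]=?,scc[4]=0,scc[5]=?,scc[6]=?,scc[7]=?)
step 2: low=(low[0]=0,low[1]=?,low[2]=2,low[3]=1,low[4]=3,low[5]=4,low[6]=?,low[7]=0); scc=(scc[0]=?,scc[1]=?,scc[2]=?,scc[3]=?,scc[4]=0,scc[5]=?,scc[6]=?,scc[7]=?)
step 3: low=(low[0]=0,low[1]=?,low[2]=2,low[3]=1,low[4]=3,low[5]=0,low[6]=?,low[7]=0); scc=(scc[0]=?,scc[1]=?,scc[2]=?,scc[3]=?,scc[4]=0,scc[5]=?,scc[6]=?,scc[7]=?)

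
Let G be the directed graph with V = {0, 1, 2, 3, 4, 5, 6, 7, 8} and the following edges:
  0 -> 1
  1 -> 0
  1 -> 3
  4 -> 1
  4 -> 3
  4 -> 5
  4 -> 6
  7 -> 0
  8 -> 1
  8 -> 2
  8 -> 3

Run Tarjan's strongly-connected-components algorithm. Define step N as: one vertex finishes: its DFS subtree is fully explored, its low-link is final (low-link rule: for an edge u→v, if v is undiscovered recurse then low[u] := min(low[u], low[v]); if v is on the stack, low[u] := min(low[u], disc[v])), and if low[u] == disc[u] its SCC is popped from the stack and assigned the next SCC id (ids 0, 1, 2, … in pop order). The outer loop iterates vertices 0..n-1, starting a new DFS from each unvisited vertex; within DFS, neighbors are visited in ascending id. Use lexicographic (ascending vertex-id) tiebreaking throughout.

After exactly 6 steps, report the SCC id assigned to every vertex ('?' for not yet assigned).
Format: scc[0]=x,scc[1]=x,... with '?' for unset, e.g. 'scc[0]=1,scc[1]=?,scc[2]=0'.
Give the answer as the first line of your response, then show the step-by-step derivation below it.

scc[0]=1,scc[1]=1,scc[2]=2,scc[3]=0,scc[4]=?,scc[5]=3,scc[6]=4,scc[7]=?,scc[8]=?

step 1: low=(low[0]=0,low[1]=0,low[2]=?,low[3]=2,low[4]=?,low[5]=?,low[6]=?,low[7]=?,low[8]=?); scc=(scc[0]=?,scc[1]=?,scc[2]=?,scc[3]=0,scc[4]=?,scc[5]=?,scc[6]=?,scc[7]=?,scc[8]=?)
step 2: low=(low[0]=0,low[1]=0,low[2]=?,low[3]=2,low[4]=?,low[5]=?,low[6]=?,low[7]=?,low[8]=?); scc=(scc[0]=?,scc[1]=?,scc[2]=?,scc[3]=0,scc[4]=?,scc[5]=?,scc[6]=?,scc[7]=?,scc[8]=?)
step 3: low=(low[0]=0,low[1]=0,low[2]=?,low[3]=2,low[4]=?,low[5]=?,low[6]=?,low[7]=?,low[8]=?); scc=(scc[0]=1,scc[1]=1,scc[2]=?,scc[3]=0,scc[4]=?,scc[5]=?,scc[6]=?,scc[7]=?,scc[8]=?)
step 4: low=(low[0]=0,low[1]=0,low[2]=3,low[3]=2,low[4]=?,low[5]=?,low[6]=?,low[7]=?,low[8]=?); scc=(scc[0]=1,scc[1]=1,scc[2]=2,scc[3]=0,scc[4]=?,scc[5]=?,scc[6]=?,scc[7]=?,scc[8]=?)
step 5: low=(low[0]=0,low[1]=0,low[2]=3,low[3]=2,low[4]=4,low[5]=5,low[6]=?,low[7]=?,low[8]=?); scc=(scc[0]=1,scc[1]=1,scc[2]=2,scc[3]=0,scc[4]=?,scc[5]=3,scc[6]=?,scc[7]=?,scc[8]=?)
step 6: low=(low[0]=0,low[1]=0,low[2]=3,low[3]=2,low[4]=4,low[5]=5,low[6]=6,low[7]=?,low[8]=?); scc=(scc[0]=1,scc[1]=1,scc[2]=2,scc[3]=0,scc[4]=?,scc[5]=3,scc[6]=4,scc[7]=?,scc[8]=?)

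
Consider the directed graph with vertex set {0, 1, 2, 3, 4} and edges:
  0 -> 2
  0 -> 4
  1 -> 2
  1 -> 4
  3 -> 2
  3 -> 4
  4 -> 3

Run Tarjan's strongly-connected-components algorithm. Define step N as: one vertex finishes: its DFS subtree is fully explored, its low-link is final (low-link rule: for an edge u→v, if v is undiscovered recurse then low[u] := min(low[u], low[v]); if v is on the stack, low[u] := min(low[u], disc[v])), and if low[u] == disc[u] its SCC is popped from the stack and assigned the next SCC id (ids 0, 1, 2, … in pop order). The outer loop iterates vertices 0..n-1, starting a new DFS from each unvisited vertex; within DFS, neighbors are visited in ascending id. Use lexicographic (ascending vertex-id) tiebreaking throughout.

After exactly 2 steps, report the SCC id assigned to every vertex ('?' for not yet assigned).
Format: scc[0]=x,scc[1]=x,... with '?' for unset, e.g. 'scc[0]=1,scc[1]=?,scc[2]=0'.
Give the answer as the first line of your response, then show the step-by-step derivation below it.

scc[0]=?,scc[1]=?,scc[2]=0,scc[3]=?,scc[4]=?

step 1: low=(low[0]=0,low[1]=?,low[2]=1,low[3]=?,low[4]=?); scc=(scc[0]=?,scc[1]=?,scc[2]=0,scc[3]=?,scc[4]=?)
step 2: low=(low[0]=0,low[1]=?,low[2]=1,low[3]=2,low[4]=2); scc=(scc[0]=?,scc[1]=?,scc[2]=0,scc[3]=?,scc[4]=?)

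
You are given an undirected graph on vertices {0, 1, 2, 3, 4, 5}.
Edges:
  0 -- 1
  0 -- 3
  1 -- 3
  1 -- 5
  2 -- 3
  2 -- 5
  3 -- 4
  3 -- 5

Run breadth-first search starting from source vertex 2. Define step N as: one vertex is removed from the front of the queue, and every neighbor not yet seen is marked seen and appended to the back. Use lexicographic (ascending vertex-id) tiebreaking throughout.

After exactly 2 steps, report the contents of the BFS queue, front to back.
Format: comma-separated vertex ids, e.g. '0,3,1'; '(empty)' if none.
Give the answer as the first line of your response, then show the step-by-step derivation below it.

5,0,1,4

step 1: dequeue 2; queue=[3,5]; order=2
step 2: dequeue 3; queue=[5,0,1,4]; order=2,3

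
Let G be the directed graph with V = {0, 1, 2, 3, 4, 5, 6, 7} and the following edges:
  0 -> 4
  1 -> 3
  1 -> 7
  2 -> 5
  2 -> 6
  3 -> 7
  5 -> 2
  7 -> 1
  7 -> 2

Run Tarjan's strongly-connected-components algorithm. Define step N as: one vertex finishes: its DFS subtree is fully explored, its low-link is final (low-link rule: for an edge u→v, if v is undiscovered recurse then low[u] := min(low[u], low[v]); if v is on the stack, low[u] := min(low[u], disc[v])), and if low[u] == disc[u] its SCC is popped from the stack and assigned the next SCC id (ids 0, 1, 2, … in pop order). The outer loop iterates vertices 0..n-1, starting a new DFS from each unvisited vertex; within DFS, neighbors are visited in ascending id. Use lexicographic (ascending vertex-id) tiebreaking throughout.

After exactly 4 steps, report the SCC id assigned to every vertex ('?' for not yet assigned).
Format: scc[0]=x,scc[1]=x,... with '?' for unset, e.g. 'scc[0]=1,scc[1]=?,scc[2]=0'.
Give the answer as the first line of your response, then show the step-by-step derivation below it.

scc[0]=1,scc[1]=?,scc[2]=?,scc[3]=?,scc[4]=0,scc[5]=?,scc[6]=2,scc[7]=?

step 1: low=(low[0]=0,low[1]=?,low[2]=?,low[3]=?,low[4]=1,low[5]=?,low[6]=?,low[7]=?); scc=(scc[0]=?,scc[1]=?,scc[2]=?,scc[3]=?,scc[4]=0,scc[5]=?,scc[6]=?,scc[7]=?)
step 2: low=(low[0]=0,low[1]=?,low[2]=?,low[3]=?,low[4]=1,low[5]=?,low[6]=?,low[7]=?); scc=(scc[0]=1,scc[1]=?,scc[2]=?,scc[3]=?,scc[4]=0,scc[5]=?,scc[6]=?,scc[7]=?)
step 3: low=(low[0]=0,low[1]=2,low[2]=5,low[3]=3,low[4]=1,low[5]=5,low[6]=?,low[7]=2); scc=(scc[0]=1,scc[1]=?,scc[2]=?,scc[3]=?,scc[4]=0,scc[5]=?,scc[6]=?,scc[7]=?)
step 4: low=(low[0]=0,low[1]=2,low[2]=5,low[3]=3,low[4]=1,low[5]=5,low[6]=7,low[7]=2); scc=(scc[0]=1,scc[1]=?,scc[2]=?,scc[3]=?,scc[4]=0,scc[5]=?,scc[6]=2,scc[7]=?)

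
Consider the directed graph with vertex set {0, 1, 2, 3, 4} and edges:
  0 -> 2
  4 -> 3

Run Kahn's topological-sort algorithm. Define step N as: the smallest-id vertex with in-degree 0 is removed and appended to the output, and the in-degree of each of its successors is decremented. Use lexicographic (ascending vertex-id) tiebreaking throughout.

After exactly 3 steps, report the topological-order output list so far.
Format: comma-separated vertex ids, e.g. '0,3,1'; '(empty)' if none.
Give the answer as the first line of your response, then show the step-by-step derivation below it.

0,1,2

step 1: output 0; order=[0]; indeg=(0,0,0,1,0)
step 2: output 1; order=[0,1]; indeg=(0,0,0,1,0)
step 3: output 2; order=[0,1,2]; indeg=(0,0,0,1,0)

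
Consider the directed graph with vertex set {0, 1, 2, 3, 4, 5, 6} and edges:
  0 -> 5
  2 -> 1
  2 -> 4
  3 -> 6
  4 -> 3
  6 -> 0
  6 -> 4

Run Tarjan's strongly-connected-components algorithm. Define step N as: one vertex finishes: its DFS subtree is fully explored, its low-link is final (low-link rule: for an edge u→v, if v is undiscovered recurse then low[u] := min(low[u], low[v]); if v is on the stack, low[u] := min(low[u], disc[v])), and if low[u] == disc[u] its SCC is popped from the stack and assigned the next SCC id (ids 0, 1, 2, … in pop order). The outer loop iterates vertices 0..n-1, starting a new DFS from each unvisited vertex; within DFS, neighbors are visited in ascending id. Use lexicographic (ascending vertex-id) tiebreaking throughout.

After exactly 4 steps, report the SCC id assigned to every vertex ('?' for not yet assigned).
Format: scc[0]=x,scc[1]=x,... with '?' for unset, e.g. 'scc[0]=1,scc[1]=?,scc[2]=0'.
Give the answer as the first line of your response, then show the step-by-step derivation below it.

scc[0]=1,scc[1]=2,scc[2]=?,scc[3]=?,scc[4]=?,scc[5]=0,scc[6]=?

step 1: low=(low[0]=0,low[1]=?,low[2]=?,low[3]=?,low[4]=?,low[5]=1,low[6]=?); scc=(scc[0]=?,scc[1]=?,scc[2]=?,scc[3]=?,scc[4]=?,scc[5]=0,scc[6]=?)
step 2: low=(low[0]=0,low[1]=?,low[2]=?,low[3]=?,low[4]=?,low[5]=1,low[6]=?); scc=(scc[0]=1,scc[1]=?,scc[2]=?,scc[3]=?,scc[4]=?,scc[5]=0,scc[6]=?)
step 3: low=(low[0]=0,low[1]=2,low[2]=?,low[3]=?,low[4]=?,low[5]=1,low[6]=?); scc=(scc[0]=1,scc[1]=2,scc[2]=?,scc[3]=?,scc[4]=?,scc[5]=0,scc[6]=?)
step 4: low=(low[0]=0,low[1]=2,low[2]=3,low[3]=5,low[4]=4,low[5]=1,low[6]=4); scc=(scc[0]=1,scc[1]=2,scc[2]=?,scc[3]=?,scc[4]=?,scc[5]=0,scc[6]=?)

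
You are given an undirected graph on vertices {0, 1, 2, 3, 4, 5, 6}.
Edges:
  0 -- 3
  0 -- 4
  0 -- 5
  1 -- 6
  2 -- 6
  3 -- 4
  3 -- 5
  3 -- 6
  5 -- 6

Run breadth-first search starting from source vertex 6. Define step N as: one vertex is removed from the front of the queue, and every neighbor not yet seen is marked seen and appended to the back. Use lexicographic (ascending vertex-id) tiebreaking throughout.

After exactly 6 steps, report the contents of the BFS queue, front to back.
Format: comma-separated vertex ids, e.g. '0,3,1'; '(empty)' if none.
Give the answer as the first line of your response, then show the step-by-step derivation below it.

4

step 1: dequeue 6; queue=[1,2,3,5]; order=6
step 2: dequeue 1; queue=[2,3,5]; order=6,1
step 3: dequeue 2; queue=[3,5]; order=6,1,2
step 4: dequeue 3; queue=[5,0,4]; order=6,1,2,3
step 5: dequeue 5; queue=[0,4]; order=6,1,2,3,5
step 6: dequeue 0; queue=[4]; order=6,1,2,3,5,0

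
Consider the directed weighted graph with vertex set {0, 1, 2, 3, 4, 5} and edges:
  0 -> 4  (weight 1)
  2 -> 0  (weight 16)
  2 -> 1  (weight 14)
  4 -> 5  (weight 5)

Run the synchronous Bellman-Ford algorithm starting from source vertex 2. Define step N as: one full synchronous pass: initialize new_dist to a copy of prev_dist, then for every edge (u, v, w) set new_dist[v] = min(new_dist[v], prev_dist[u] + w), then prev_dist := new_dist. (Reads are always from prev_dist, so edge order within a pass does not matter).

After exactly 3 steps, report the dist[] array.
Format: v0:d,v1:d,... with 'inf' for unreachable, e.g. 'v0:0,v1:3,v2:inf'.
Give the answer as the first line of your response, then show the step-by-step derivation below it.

v0:16,v1:14,v2:0,v3:inf,v4:17,v5:22

step 1: dist = v0:16,v1:14,v2:0,v3:inf,v4:inf,v5:inf
step 2: dist = v0:16,v1:14,v2:0,v3:inf,v4:17,v5:inf
step 3: dist = v0:16,v1:14,v2:0,v3:inf,v4:17,v5:22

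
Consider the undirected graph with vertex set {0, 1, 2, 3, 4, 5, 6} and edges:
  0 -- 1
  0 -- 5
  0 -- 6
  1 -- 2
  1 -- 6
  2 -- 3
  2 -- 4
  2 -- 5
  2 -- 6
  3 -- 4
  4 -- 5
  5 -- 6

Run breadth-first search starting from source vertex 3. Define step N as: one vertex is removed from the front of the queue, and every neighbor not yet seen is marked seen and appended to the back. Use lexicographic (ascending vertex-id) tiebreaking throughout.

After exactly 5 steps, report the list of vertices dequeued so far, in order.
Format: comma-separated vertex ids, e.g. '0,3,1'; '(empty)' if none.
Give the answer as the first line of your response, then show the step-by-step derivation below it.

3,2,4,1,5

step 1: dequeue 3; queue=[2,4]; order=3
step 2: dequeue 2; queue=[4,1,5,6]; order=3,2
step 3: dequeue 4; queue=[1,5,6]; order=3,2,4
step 4: dequeue 1; queue=[5,6,0]; order=3,2,4,1
step 5: dequeue 5; queue=[6,0]; order=3,2,4,1,5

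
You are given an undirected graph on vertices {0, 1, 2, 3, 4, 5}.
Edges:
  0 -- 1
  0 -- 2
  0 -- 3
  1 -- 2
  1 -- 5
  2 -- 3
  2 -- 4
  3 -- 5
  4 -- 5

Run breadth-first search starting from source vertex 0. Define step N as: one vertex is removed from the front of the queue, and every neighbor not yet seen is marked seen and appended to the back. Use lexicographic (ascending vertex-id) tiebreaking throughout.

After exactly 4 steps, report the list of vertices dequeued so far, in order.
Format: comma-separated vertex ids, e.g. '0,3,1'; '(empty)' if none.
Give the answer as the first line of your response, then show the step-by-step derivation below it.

0,1,2,3

step 1: dequeue 0; queue=[1,2,3]; order=0
step 2: dequeue 1; queue=[2,3,5]; order=0,1
step 3: dequeue 2; queue=[3,5,4]; order=0,1,2
step 4: dequeue 3; queue=[5,4]; order=0,1,2,3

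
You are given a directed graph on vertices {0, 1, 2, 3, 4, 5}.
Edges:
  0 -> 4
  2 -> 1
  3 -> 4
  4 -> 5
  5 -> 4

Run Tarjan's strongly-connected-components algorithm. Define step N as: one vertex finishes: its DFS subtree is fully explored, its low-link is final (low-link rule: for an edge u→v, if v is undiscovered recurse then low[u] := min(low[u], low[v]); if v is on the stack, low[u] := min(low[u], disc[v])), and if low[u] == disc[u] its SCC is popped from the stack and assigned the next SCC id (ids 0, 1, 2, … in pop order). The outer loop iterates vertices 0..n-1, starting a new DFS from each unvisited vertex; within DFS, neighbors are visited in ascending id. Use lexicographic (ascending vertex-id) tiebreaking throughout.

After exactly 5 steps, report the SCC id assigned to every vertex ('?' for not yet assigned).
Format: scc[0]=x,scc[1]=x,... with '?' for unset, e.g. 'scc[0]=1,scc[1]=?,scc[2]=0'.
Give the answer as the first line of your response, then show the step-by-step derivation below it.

scc[0]=1,scc[1]=2,scc[2]=3,scc[3]=?,scc[4]=0,scc[5]=0

step 1: low=(low[0]=0,low[1]=?,low[2]=?,low[3]=?,low[4]=1,low[5]=1); scc=(scc[0]=?,scc[1]=?,scc[2]=?,scc[3]=?,scc[4]=?,scc[5]=?)
step 2: low=(low[0]=0,low[1]=?,low[2]=?,low[3]=?,low[4]=1,low[5]=1); scc=(scc[0]=?,scc[1]=?,scc[2]=?,scc[3]=?,scc[4]=0,scc[5]=0)
step 3: low=(low[0]=0,low[1]=?,low[2]=?,low[3]=?,low[4]=1,low[5]=1); scc=(scc[0]=1,scc[1]=?,scc[2]=?,scc[3]=?,scc[4]=0,scc[5]=0)
step 4: low=(low[0]=0,low[1]=3,low[2]=?,low[3]=?,low[4]=1,low[5]=1); scc=(scc[0]=1,scc[1]=2,scc[2]=?,scc[3]=?,scc[4]=0,scc[5]=0)
step 5: low=(low[0]=0,low[1]=3,low[2]=4,low[3]=?,low[4]=1,low[5]=1); scc=(scc[0]=1,scc[1]=2,scc[2]=3,scc[3]=?,scc[4]=0,scc[5]=0)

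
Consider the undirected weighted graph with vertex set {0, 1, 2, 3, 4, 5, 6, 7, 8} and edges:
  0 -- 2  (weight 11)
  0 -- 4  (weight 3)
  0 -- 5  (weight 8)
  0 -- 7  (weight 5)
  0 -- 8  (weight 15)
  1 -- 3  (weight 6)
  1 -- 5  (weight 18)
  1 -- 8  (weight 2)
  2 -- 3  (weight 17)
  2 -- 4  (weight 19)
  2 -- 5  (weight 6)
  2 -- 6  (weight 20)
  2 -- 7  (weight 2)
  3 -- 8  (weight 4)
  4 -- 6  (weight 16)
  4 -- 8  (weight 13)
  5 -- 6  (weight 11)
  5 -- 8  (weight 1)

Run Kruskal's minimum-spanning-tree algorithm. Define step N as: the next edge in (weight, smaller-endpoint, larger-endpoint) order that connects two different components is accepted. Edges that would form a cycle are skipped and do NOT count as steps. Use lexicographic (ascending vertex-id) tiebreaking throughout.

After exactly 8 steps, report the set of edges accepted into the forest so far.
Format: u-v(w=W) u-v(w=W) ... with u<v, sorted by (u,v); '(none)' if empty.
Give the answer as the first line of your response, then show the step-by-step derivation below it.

0-4(w=3) 0-7(w=5) 1-8(w=2) 2-5(w=6) 2-7(w=2) 3-8(w=4) 5-6(w=11) 5-8(w=1)

step 1: add edge 5-8 (w=1); MST = {5-8(w=1)}
step 2: add edge 1-8 (w=2); MST = {1-8(w=2) 5-8(w=1)}
step 3: add edge 2-7 (w=2); MST = {1-8(w=2) 2-7(w=2) 5-8(w=1)}
step 4: add edge 0-4 (w=3); MST = {0-4(w=3) 1-8(w=2) 2-7(w=2) 5-8(w=1)}
step 5: add edge 3-8 (w=4); MST = {0-4(w=3) 1-8(w=2) 2-7(w=2) 3-8(w=4) 5-8(w=1)}
step 6: add edge 0-7 (w=5); MST = {0-4(w=3) 0-7(w=5) 1-8(w=2) 2-7(w=2) 3-8(w=4) 5-8(w=1)}
step 7: add edge 2-5 (w=6); MST = {0-4(w=3) 0-7(w=5) 1-8(w=2) 2-5(w=6) 2-7(w=2) 3-8(w=4) 5-8(w=1)}
step 8: add edge 5-6 (w=11); MST = {0-4(w=3) 0-7(w=5) 1-8(w=2) 2-5(w=6) 2-7(w=2) 3-8(w=4) 5-6(w=11) 5-8(w=1)}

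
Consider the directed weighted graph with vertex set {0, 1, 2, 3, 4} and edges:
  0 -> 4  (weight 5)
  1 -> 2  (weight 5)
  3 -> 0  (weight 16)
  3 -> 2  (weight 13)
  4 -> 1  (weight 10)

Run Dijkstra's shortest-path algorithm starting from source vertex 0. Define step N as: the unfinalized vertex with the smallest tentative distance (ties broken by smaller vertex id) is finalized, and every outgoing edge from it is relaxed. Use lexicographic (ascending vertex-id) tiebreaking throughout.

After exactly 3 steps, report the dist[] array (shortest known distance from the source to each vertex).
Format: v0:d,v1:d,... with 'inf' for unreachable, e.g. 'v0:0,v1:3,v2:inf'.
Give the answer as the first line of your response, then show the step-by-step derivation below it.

v0:0,v1:15,v2:20,v3:inf,v4:5

step 1: dist = v0:0,v1:inf,v2:inf,v3:inf,v4:5
step 2: dist = v0:0,v1:15,v2:inf,v3:inf,v4:5
step 3: dist = v0:0,v1:15,v2:20,v3:inf,v4:5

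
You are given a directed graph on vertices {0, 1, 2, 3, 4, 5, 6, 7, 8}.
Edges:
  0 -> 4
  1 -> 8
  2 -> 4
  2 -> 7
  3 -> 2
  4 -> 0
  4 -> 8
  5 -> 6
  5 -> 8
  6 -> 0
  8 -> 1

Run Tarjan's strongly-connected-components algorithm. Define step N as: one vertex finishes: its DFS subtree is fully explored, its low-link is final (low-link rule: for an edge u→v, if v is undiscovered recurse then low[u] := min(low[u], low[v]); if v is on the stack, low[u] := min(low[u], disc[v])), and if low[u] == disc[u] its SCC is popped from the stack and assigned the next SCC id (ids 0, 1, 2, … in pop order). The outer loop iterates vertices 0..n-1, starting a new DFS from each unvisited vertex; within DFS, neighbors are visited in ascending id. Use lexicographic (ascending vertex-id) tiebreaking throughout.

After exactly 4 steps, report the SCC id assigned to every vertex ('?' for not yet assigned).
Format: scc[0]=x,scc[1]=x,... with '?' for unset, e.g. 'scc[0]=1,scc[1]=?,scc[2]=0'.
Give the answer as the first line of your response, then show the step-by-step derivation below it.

scc[0]=1,scc[1]=0,scc[2]=?,scc[3]=?,scc[4]=1,scc[5]=?,scc[6]=?,scc[7]=?,scc[8]=0

step 1: low=(low[0]=0,low[1]=2,low[2]=?,low[3]=?,low[4]=0,low[5]=?,low[6]=?,low[7]=?,low[8]=2); scc=(scc[0]=?,scc[1]=?,scc[2]=?,scc[3]=?,scc[4]=?,scc[5]=?,scc[6]=?,scc[7]=?,scc[8]=?)
step 2: low=(low[0]=0,low[1]=2,low[2]=?,low[3]=?,low[4]=0,low[5]=?,low[6]=?,low[7]=?,low[8]=2); scc=(scc[0]=?,scc[1]=0,scc[2]=?,scc[3]=?,scc[4]=?,scc[5]=?,scc[6]=?,scc[7]=?,scc[8]=0)
step 3: low=(low[0]=0,low[1]=2,low[2]=?,low[3]=?,low[4]=0,low[5]=?,low[6]=?,low[7]=?,low[8]=2); scc=(scc[0]=?,scc[1]=0,scc[2]=?,scc[3]=?,scc[4]=?,scc[5]=?,scc[6]=?,scc[7]=?,scc[8]=0)
step 4: low=(low[0]=0,low[1]=2,low[2]=?,low[3]=?,low[4]=0,low[5]=?,low[6]=?,low[7]=?,low[8]=2); scc=(scc[0]=1,scc[1]=0,scc[2]=?,scc[3]=?,scc[4]=1,scc[5]=?,scc[6]=?,scc[7]=?,scc[8]=0)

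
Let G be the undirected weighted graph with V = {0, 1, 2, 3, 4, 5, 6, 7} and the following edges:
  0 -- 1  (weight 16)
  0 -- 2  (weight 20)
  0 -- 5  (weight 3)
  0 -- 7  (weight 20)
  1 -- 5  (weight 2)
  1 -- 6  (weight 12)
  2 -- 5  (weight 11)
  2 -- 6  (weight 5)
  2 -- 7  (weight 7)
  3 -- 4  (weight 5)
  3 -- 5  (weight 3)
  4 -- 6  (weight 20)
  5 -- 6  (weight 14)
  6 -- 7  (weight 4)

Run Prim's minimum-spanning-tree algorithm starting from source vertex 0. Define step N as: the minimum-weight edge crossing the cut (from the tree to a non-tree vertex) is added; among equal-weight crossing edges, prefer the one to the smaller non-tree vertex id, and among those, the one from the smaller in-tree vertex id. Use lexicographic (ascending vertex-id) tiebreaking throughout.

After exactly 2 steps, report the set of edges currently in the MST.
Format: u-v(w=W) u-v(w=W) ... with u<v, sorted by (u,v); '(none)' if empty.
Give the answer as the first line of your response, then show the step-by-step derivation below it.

0-5(w=3) 1-5(w=2)

step 1: add edge 0-5 (w=3); MST = {0-5(w=3)}
step 2: add edge 1-5 (w=2); MST = {0-5(w=3) 1-5(w=2)}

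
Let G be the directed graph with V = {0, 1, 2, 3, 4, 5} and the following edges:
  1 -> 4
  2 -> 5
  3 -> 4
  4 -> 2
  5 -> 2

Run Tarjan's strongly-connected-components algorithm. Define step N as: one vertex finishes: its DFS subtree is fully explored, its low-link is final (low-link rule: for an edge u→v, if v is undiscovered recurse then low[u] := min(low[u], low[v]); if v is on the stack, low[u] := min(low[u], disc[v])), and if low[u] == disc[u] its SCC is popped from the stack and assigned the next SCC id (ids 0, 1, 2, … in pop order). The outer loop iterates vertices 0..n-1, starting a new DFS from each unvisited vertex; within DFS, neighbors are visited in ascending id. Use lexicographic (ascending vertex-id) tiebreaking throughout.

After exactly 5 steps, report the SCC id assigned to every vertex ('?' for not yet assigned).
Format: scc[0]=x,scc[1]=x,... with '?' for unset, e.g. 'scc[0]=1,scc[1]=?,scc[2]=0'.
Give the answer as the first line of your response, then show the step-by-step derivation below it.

scc[0]=0,scc[1]=3,scc[2]=1,scc[3]=?,scc[4]=2,scc[5]=1

step 1: low=(low[0]=0,low[1]=?,low[2]=?,low[3]=?,low[4]=?,low[5]=?); scc=(scc[0]=0,scc[1]=?,scc[2]=?,scc[3]=?,scc[4]=?,scc[5]=?)
step 2: low=(low[0]=0,low[1]=1,low[2]=3,low[3]=?,low[4]=2,low[5]=3); scc=(scc[0]=0,scc[1]=?,scc[2]=?,scc[3]=?,scc[4]=?,scc[5]=?)
step 3: low=(low[0]=0,low[1]=1,low[2]=3,low[3]=?,low[4]=2,low[5]=3); scc=(scc[0]=0,scc[1]=?,scc[2]=1,scc[3]=?,scc[4]=?,scc[5]=1)
step 4: low=(low[0]=0,low[1]=1,low[2]=3,low[3]=?,low[4]=2,low[5]=3); scc=(scc[0]=0,scc[1]=?,scc[2]=1,scc[3]=?,scc[4]=2,scc[5]=1)
step 5: low=(low[0]=0,low[1]=1,low[2]=3,low[3]=?,low[4]=2,low[5]=3); scc=(scc[0]=0,scc[1]=3,scc[2]=1,scc[3]=?,scc[4]=2,scc[5]=1)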